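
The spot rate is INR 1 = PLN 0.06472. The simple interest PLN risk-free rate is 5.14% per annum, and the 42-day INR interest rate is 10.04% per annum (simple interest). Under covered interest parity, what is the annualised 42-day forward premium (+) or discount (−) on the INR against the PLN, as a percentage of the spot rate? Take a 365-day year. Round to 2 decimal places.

-4.84%

T = 42/365 years.
No-arbitrage forward: 0.06472 × 1.0059145 / 1.0115529 = 0.06435925 PLN/INR.
(F − S)/S ÷ T = (0.06435925 − 0.06472)/0.06472/(42/365) = -0.048441 → -4.84%.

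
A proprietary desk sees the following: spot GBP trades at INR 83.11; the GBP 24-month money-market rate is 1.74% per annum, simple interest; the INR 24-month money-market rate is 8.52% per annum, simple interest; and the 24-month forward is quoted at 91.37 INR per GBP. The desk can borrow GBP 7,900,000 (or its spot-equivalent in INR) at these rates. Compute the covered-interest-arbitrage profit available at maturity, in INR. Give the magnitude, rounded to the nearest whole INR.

T = 2 years.
Route A — deposit GBP, sell forward: 7,900,000 × 1.034800 × 91.37 = INR 746,942,440.40.
Route B — convert at spot, deposit INR: 7,900,000 × 83.11 × 1.170400 = INR 768,448,357.60.
The quoted forward undervalues GBP, so borrow GBP, convert to INR at spot, deposit the INR at 8.52%, and buy GBP forward at 91.37 to cover the loan.
Profit = 768,448,357.60 − 746,942,440.40 = INR 21,505,917.

INR 21,505,917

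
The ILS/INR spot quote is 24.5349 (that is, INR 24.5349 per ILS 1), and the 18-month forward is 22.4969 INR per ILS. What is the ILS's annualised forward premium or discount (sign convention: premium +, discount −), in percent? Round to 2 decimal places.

T = 18/12 years.
ILS trades forward at -8.30653% vs spot over the period.
Per annum: -0.0830653 / (18/12) = -0.055377 = -5.54%.

-5.54%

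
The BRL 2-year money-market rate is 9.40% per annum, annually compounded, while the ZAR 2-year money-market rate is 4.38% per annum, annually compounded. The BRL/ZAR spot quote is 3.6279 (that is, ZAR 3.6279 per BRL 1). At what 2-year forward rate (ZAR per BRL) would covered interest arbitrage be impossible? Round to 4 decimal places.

3.3026

T = 2 years.
ZAR growth factor: (1 + 0.0438)^2 = 1.0895184.
BRL accumulates by (1 + 0.0940)^2 = 1.196836.
So F = 3.6279 × 1.0895184 / 1.196836 = 3.302594 (ZAR/BRL).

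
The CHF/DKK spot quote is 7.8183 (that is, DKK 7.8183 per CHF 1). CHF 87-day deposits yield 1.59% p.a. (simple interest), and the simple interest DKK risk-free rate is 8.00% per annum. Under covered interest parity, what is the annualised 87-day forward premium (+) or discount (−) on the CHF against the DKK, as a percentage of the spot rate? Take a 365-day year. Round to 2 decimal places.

+6.39%

T = 87/365 years.
F = S · g_DKK/g_CHF = 7.8183 × 1.0190685/1.0037899 = 7.9373017.
Annualised premium = (F − S)/S × (1/T) = (7.9373017 − 7.8183)/7.8183 ÷ (87/365) = 6.39%.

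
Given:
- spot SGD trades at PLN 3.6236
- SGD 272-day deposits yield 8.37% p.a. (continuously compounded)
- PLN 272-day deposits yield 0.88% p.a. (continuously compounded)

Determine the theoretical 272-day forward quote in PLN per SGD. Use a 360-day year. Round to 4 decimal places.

3.4242

T = 272/360 years.
Growth of 1 PLN over T: e^(0.0088×272/360) = 1.006671.
Growth of 1 SGD over T: e^(0.0837×272/360) = 1.0652825.
So F = 3.6236 × 1.006671 / 1.0652825 = 3.424231 (PLN/SGD).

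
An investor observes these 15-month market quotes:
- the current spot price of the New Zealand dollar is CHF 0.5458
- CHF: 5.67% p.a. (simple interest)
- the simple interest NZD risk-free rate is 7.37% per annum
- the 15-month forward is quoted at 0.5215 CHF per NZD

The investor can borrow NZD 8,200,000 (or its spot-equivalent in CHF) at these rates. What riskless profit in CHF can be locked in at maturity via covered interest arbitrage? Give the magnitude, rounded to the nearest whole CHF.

CHF 122,511

T = 15/12 years.
Invest the NZD and cover forward: 8,200,000 × 1.092125 × 0.5215 = CHF 4,670,254.14.
Convert at spot and invest in CHF: 8,200,000 × 0.5458 × 1.070875 = CHF 4,792,765.32.
The quoted forward undervalues NZD, so borrow NZD, convert to CHF at spot, deposit the CHF at 5.67%, and buy NZD forward at 0.5215 to cover the loan.
Arbitrage profit = |4,670,254.14 − 4,792,765.32| = CHF 122,511.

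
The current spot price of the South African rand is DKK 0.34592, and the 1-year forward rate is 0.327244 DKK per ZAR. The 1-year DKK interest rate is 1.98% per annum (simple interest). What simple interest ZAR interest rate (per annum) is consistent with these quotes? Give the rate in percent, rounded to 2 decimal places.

T = 1 year.
F/S = 0.327244/0.34592 = 0.9460106 = (growth of DKK) / (growth of ZAR).
DKK growth factor: 1 + 0.0198×1 = 1.019800.
So the ZAR growth factor = 1.0780006.
r = (1.0780006 − 1)/1 = 0.078001 → 7.80%.

7.80%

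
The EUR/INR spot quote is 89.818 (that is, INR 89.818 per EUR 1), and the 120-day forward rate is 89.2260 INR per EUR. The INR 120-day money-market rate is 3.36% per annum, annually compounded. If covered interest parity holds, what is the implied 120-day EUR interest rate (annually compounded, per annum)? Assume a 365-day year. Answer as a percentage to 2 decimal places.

T = 120/365 years.
F/S = 89.226/89.818 = 0.9934089 = (growth of INR) / (growth of EUR).
The INR side grows by (1 + 0.0336)^(120/365) = 1.0109243.
That pins the EUR growth at 1.0176316.
r = 1.0176316^(365/120) − 1 = 0.054601 → 5.46%.

5.46%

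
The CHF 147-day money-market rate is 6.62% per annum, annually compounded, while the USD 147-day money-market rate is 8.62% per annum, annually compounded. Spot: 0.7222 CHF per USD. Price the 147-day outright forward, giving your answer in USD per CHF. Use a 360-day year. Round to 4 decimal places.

1.3952

T = 147/360 years.
CHF accumulates by (1 + 0.0662)^(147/360) = 1.0265201.
USD accumulates by (1 + 0.0862)^(147/360) = 1.0343396.
So F = 0.7222 × 1.0265201 / 1.0343396 = 0.7167402 (CHF/USD).
Quoted the other way: 1/0.7167402 = 1.3952 USD per CHF.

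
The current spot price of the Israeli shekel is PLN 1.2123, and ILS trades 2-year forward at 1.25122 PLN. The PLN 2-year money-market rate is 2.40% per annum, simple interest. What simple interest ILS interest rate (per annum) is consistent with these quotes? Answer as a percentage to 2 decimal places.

T = 2 years.
By CIP, F/S equals the PLN-to-ILS growth ratio: 1.25122/1.2123 = 1.0321043.
PLN growth factor: 1 + 0.0240×2 = 1.048000.
Hence g_ILS = 1.0154013.
r = (1.0154013 − 1)/2 = 0.007701 → 0.77%.

0.77%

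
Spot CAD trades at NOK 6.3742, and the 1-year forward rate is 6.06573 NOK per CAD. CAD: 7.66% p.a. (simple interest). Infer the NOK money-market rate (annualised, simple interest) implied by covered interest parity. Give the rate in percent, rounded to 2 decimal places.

T = 1 year.
CIP gives F = S · g_NOK/g_CAD, so g_NOK/g_CAD = 6.06573/6.3742 = 0.9516065.
The CAD side grows by 1 + 0.0766×1 = 1.076600.
So the NOK growth factor = 1.0244996.
r = (1.0244996 − 1)/1 = 0.024500 → 2.45%.

2.45%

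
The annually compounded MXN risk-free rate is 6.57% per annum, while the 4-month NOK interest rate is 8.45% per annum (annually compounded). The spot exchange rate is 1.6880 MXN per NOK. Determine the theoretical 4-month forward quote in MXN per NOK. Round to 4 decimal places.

T = 4/12 years.
Growth of 1 MXN over T: (1 + 0.0657)^(4/12) = 1.0214372.
Growth of 1 NOK over T: (1 + 0.0845)^(4/12) = 1.0274086.
So F = 1.688 × 1.0214372 / 1.0274086 = 1.678189 (MXN/NOK).

1.6782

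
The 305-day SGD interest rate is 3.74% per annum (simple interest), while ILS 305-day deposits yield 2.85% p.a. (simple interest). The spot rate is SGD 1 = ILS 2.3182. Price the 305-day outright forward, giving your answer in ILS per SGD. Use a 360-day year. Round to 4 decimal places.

2.3013

T = 305/360 years.
ILS accumulates by 1 + 0.0285×305/360 = 1.0241458.
SGD accumulates by 1 + 0.0374×305/360 = 1.0316861.
So F = 2.3182 × 1.0241458 / 1.0316861 = 2.301257 (ILS/SGD).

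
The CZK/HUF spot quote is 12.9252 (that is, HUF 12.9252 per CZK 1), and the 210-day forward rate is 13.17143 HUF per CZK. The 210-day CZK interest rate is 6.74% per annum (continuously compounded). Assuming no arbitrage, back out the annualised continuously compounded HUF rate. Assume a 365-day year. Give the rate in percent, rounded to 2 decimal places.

T = 210/365 years.
By CIP, F/S equals the HUF-to-CZK growth ratio: 13.17143/12.9252 = 1.0190504.
CZK growth factor: e^(0.0674×210/365) = 1.0395398.
Hence g_HUF = 1.0593434.
Take logs: ln 1.0593434 / (210/365) = 0.100200, so 10.02%.

10.02%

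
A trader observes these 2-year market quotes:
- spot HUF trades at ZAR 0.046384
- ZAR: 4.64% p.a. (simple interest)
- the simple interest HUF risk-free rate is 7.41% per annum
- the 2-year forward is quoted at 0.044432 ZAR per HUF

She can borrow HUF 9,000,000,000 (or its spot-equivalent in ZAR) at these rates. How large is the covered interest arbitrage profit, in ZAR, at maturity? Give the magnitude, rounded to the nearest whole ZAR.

ZAR 2,955,485

T = 2 years.
Route A — deposit HUF, sell forward: 9,000,000,000 × 1.148200 × 0.044432 = ZAR 459,151,401.60.
Route B — convert at spot, deposit ZAR: 9,000,000,000 × 0.046384 × 1.092800 = ZAR 456,195,916.80.
The quoted forward overvalues HUF, so borrow ZAR, buy HUF at spot, deposit the HUF at 7.41%, and sell the proceeds forward at 0.044432.
Arbitrage profit = |459,151,401.60 − 456,195,916.80| = ZAR 2,955,485.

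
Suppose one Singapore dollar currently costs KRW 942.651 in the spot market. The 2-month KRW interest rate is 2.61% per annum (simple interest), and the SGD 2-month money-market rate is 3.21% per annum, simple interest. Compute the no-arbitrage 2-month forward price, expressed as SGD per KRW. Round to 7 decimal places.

0.0010619

T = 2/12 years.
KRW growth factor: 1 + 0.0261×2/12 = 1.004350.
SGD accumulates by 1 + 0.0321×2/12 = 1.005350.
So F = 942.651 × 1.004350 / 1.005350 = 941.7134 (KRW/SGD).
Invert for SGD per KRW: 1 / 941.7134 = 0.0010619.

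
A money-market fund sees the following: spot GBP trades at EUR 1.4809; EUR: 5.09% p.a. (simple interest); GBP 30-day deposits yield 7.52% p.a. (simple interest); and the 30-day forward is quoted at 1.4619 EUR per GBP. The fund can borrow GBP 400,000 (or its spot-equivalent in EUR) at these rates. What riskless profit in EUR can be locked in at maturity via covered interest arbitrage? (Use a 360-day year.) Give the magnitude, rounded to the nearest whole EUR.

EUR 6,448

T = 30/360 years.
Keep in GBP, deliver into the forward: 400,000·1.00626667·1.4619 = EUR 588,424.50.
Swap to EUR now, deposit: 400,000·1.4809·1.00424167 = EUR 594,872.60.
The quoted forward undervalues GBP, so borrow GBP, convert to EUR at spot, deposit the EUR at 5.09%, and buy GBP forward at 1.4619 to cover the loan.
The gap between the two covered legs is EUR 6,448.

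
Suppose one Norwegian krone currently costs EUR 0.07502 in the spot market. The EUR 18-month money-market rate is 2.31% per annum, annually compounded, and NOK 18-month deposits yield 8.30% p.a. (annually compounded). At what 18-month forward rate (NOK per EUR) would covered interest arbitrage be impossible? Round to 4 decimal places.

T = 18/12 years.
EUR accumulates by (1 + 0.0231)^(18/12) = 1.03484934.
Growth of 1 NOK over T: (1 + 0.0830)^(18/12) = 1.12704871.
CIP: F = S · (grow EUR)/(grow NOK) = 0.07502 × 1.03484934/1.12704871 = 0.068882912 EUR per NOK.
Invert for NOK per EUR: 1 / 0.068882912 = 14.5174.

14.5174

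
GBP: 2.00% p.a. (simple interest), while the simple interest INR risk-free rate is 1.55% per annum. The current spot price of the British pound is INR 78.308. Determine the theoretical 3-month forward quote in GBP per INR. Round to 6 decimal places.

0.012784

T = 3/12 years.
Growth of 1 INR over T: 1 + 0.0155×3/12 = 1.003875.
Growth of 1 GBP over T: 1 + 0.0200×3/12 = 1.005000.
CIP: F = S · (grow INR)/(grow GBP) = 78.308 × 1.003875/1.005000 = 78.22034 INR per GBP.
Quoted the other way: 1/78.22034 = 0.012784 GBP per INR.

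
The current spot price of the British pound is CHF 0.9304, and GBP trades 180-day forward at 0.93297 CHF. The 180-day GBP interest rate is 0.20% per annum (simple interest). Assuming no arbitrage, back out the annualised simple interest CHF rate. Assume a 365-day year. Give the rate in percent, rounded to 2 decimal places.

0.76%

T = 180/365 years.
CIP gives F = S · g_CHF/g_GBP, so g_CHF/g_GBP = 0.93297/0.9304 = 1.0027623.
The GBP side grows by 1 + 0.0020×180/365 = 1.0009863.
That pins the CHF growth at 1.0037513.
r = (1.0037513 − 1)/(180/365) = 0.007607 → 0.76%.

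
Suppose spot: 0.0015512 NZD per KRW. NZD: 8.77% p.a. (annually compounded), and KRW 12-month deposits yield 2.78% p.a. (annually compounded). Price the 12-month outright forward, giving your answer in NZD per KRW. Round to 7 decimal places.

0.0016416

T = 1 year.
NZD accumulates by (1 + 0.0877)^1 = 1.087700.
Growth of 1 KRW over T: (1 + 0.0278)^1 = 1.027800.
So F = 0.0015512 × 1.087700 / 1.027800 = 0.001641604 (NZD/KRW).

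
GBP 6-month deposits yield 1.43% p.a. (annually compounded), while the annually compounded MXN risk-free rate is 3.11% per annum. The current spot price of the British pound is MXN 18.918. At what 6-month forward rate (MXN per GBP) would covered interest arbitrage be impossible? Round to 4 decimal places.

T = 6/12 years.
MXN growth factor: (1 + 0.0311)^(6/12) = 1.01543094.
GBP growth factor: (1 + 0.0143)^(6/12) = 1.00712462.
CIP: F = S · (grow MXN)/(grow GBP) = 18.918 × 1.01543094/1.00712462 = 19.074027 MXN per GBP.

19.0740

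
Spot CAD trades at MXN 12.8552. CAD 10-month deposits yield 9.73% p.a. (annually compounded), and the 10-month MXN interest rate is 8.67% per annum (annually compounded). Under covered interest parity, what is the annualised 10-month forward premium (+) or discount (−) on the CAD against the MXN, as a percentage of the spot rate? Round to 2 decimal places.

T = 10/12 years.
F = S · g_MXN/g_CAD = 12.8552 × 1.0717448/1.0804495 = 12.7516314.
Annualised premium = (F − S)/S × (1/T) = (12.7516314 − 12.8552)/12.8552 ÷ (10/12) = -0.97%.

-0.97%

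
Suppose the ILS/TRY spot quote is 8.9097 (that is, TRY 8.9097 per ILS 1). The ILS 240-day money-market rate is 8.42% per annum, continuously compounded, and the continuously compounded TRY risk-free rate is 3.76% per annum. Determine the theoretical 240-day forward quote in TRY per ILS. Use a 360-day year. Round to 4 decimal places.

T = 240/360 years.
TRY accumulates by e^(0.0376×240/360) = 1.0253835.
ILS accumulates by e^(0.0842×240/360) = 1.0577387.
CIP: F = S · (grow TRY)/(grow ILS) = 8.9097 × 1.0253835/1.0577387 = 8.637161 TRY per ILS.

8.6372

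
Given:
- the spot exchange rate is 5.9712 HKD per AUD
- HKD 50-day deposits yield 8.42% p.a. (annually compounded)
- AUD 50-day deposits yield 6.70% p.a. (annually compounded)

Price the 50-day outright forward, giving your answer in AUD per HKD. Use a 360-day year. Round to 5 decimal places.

0.16710

T = 50/360 years.
HKD accumulates by (1 + 0.0842)^(50/360) = 1.0112914.
Growth of 1 AUD over T: (1 + 0.0670)^(50/360) = 1.0090478.
Forward (HKD per AUD) = 5.9712 × 1.0112914 / 1.0090478 = 5.984477.
Invert for AUD per HKD: 1 / 5.984477 = 0.16710.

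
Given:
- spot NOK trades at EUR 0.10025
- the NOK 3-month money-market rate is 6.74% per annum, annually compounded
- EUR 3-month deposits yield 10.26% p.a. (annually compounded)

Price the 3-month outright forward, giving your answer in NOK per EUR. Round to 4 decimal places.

T = 3/12 years.
Growth of 1 EUR over T: (1 + 0.1026)^(3/12) = 1.0247183.
Growth of 1 NOK over T: (1 + 0.0674)^(3/12) = 1.0164401.
Forward (EUR per NOK) = 0.10025 × 1.0247183 / 1.0164401 = 0.1010665.
Invert for NOK per EUR: 1 / 0.1010665 = 9.8945.

9.8945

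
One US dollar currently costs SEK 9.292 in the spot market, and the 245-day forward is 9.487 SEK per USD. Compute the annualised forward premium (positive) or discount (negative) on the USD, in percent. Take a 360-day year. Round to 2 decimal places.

T = 245/360 years.
Period premium: (9.487 − 9.292)/9.292 = 0.0209858.
×(1/T) gives 3.08% p.a.

+3.08%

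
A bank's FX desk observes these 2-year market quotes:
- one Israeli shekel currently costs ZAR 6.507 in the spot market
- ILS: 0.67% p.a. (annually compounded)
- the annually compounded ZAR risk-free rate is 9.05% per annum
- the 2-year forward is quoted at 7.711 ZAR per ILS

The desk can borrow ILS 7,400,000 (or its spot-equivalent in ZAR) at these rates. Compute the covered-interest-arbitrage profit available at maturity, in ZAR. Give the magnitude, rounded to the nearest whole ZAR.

T = 2 years.
Route A — deposit ILS, sell forward: 7,400,000 × 1.01344489 × 7.711 = ZAR 57,828,584.25.
Route B — convert at spot, deposit ZAR: 7,400,000 × 6.507 × 1.18919025 = ZAR 57,261,651.08.
The quoted forward overvalues ILS, so borrow ZAR, buy ILS at spot, deposit the ILS at 0.67%, and sell the proceeds forward at 7.711.
Arbitrage profit = |57,828,584.25 − 57,261,651.08| = ZAR 566,933.

ZAR 566,933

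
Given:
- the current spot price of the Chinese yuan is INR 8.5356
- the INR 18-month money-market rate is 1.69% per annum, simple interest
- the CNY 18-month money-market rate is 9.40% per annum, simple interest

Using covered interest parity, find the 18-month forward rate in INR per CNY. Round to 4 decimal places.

T = 18/12 years.
Growth of 1 INR over T: 1 + 0.0169×18/12 = 1.025350.
CNY growth factor: 1 + 0.0940×18/12 = 1.141000.
CIP: F = S · (grow INR)/(grow CNY) = 8.5356 × 1.025350/1.141000 = 7.670445 INR per CNY.

7.6704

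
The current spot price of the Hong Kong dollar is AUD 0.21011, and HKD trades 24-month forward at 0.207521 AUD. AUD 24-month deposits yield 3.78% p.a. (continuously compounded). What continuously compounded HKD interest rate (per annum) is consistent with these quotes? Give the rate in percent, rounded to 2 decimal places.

4.40%

T = 2 years.
CIP gives F = S · g_AUD/g_HKD, so g_AUD/g_HKD = 0.207521/0.21011 = 0.9876779.
AUD growth factor: e^(0.0378×2) = 1.0785311.
So the HKD growth factor = 1.0919867.
Take logs: ln 1.0919867 / 2 = 0.043999, so 4.40%.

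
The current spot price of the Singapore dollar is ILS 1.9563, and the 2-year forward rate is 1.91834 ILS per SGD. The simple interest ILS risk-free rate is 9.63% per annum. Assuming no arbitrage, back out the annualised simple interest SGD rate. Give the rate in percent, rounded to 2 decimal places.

T = 2 years.
By CIP, F/S equals the ILS-to-SGD growth ratio: 1.91834/1.9563 = 0.9805960.
The ILS side grows by 1 + 0.0963×2 = 1.192600.
That pins the SGD growth at 1.2161991.
(1.2161991 − 1)/T = 0.108100, i.e. 10.81%.

10.81%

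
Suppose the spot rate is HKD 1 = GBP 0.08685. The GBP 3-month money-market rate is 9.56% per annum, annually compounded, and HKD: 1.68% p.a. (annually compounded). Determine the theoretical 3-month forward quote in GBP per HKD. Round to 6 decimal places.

0.088486

T = 3/12 years.
GBP growth factor: (1 + 0.0956)^(3/12) = 1.023088.
HKD accumulates by (1 + 0.0168)^(3/12) = 1.0041738.
CIP: F = S · (grow GBP)/(grow HKD) = 0.08685 × 1.023088/1.0041738 = 0.08848587 GBP per HKD.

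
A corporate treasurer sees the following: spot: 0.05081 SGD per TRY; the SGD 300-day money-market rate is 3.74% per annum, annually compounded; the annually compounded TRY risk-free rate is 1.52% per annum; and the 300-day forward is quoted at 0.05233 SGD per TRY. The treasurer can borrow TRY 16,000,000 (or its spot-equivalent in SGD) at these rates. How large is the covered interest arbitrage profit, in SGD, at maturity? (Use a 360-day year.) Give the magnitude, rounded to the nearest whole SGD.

T = 300/360 years.
Keep in TRY, deliver into the forward: 16,000,000·1.01265072·0.05233 = SGD 847,872.19.
Swap to SGD now, deposit: 16,000,000·0.05081·1.03107092 = SGD 838,219.42.
The quoted forward overvalues TRY, so borrow SGD, buy TRY at spot, deposit the TRY at 1.52%, and sell the proceeds forward at 0.05233.
The gap between the two covered legs is SGD 9,653.

SGD 9,653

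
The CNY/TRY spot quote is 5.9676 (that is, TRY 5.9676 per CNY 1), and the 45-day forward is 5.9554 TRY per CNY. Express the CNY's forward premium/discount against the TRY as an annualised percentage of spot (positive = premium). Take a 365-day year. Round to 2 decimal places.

-1.66%

T = 45/365 years.
CNY trades forward at -0.20444% vs spot over the period.
Per annum: -0.0020444 / (45/365) = -0.016582 = -1.66%.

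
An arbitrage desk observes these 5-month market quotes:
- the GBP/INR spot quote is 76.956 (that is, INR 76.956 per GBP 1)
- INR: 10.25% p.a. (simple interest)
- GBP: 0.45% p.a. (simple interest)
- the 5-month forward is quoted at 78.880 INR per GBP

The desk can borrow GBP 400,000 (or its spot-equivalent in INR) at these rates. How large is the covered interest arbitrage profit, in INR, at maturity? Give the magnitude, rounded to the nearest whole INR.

INR 485,905

T = 5/12 years.
Keep in GBP, deliver into the forward: 400,000·1.001875·78.880 = INR 31,611,160.00.
Swap to INR now, deposit: 400,000·76.956·1.0427083333 = INR 32,097,065.00.
The quoted forward undervalues GBP, so borrow GBP, convert to INR at spot, deposit the INR at 10.25%, and buy GBP forward at 78.880 to cover the loan.
Profit = 32,097,065.00 − 31,611,160.00 = INR 485,905.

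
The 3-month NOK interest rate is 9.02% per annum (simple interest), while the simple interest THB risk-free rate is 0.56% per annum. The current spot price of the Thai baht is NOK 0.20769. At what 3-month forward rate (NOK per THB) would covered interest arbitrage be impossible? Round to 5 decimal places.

T = 3/12 years.
NOK growth factor: 1 + 0.0902×3/12 = 1.022550.
Growth of 1 THB over T: 1 + 0.0056×3/12 = 1.001400.
Forward (NOK per THB) = 0.20769 × 1.022550 / 1.001400 = 0.2120765.

0.21208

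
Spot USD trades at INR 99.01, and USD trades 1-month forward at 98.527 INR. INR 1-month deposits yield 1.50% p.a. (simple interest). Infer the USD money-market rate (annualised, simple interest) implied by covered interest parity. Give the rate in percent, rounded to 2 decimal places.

7.39%

T = 1/12 years.
CIP gives F = S · g_INR/g_USD, so g_INR/g_USD = 98.527/99.01 = 0.9951217.
INR growth factor: 1 + 0.0150×1/12 = 1.001250.
That pins the USD growth at 1.0061583.
(1.0061583 − 1)/T = 0.073900, i.e. 7.39%.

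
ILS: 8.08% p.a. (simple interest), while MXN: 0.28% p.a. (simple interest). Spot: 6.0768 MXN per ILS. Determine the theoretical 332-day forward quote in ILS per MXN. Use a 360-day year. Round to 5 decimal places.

0.17637

T = 332/360 years.
MXN accumulates by 1 + 0.0028×332/360 = 1.0025822.
ILS accumulates by 1 + 0.0808×332/360 = 1.0745156.
Forward (MXN per ILS) = 6.0768 × 1.0025822 / 1.0745156 = 5.669989.
Invert for ILS per MXN: 1 / 5.669989 = 0.17637.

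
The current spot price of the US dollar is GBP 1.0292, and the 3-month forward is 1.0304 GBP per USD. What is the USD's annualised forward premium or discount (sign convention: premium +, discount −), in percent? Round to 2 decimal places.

T = 3/12 years.
USD trades forward at +0.11660% vs spot over the period.
Annualise by dividing by T: 0.0011660 / (3/12) = 0.004664 → 0.47%.

+0.47%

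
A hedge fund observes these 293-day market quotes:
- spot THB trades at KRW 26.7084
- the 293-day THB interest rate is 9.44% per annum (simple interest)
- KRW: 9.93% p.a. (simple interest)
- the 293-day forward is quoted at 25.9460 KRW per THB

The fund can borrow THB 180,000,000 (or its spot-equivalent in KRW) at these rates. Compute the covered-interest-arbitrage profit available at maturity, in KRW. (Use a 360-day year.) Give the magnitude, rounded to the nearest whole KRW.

KRW 166,948,312

T = 293/360 years.
Invest the THB and cover forward: 180,000,000 × 1.076831111111 × 25.9460 = KRW 5,029,102,801.60.
Convert at spot and invest in KRW: 180,000,000 × 26.7084 × 1.080819166667 = KRW 5,196,051,113.58.
The quoted forward undervalues THB, so borrow THB, convert to KRW at spot, deposit the KRW at 9.93%, and buy THB forward at 25.9460 to cover the loan.
The gap between the two covered legs is KRW 166,948,312.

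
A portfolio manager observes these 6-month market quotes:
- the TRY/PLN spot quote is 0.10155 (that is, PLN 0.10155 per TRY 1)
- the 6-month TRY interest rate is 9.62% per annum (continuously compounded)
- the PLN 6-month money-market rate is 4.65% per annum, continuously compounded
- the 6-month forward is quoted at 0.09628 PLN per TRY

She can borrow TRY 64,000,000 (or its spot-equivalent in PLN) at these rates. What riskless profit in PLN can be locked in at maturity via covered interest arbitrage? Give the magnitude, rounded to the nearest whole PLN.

T = 6/12 years.
Route A — deposit TRY, sell forward: 64,000,000 × 1.049275578 × 0.09628 = PLN 6,465,552.17.
Route B — convert at spot, deposit PLN: 64,000,000 × 0.10155 × 1.023522388 = PLN 6,652,076.70.
The quoted forward undervalues TRY, so borrow TRY, convert to PLN at spot, deposit the PLN at 4.65%, and buy TRY forward at 0.09628 to cover the loan.
Profit = 6,652,076.70 − 6,465,552.17 = PLN 186,525.

PLN 186,525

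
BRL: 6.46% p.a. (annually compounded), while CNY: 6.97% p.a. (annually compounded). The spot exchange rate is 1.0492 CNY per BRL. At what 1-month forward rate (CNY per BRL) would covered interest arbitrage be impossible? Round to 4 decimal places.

1.0496

T = 1/12 years.
CNY growth factor: (1 + 0.0697)^(1/12) = 1.0056306.
BRL growth factor: (1 + 0.0646)^(1/12) = 1.0052302.
Forward (CNY per BRL) = 1.0492 × 1.0056306 / 1.0052302 = 1.049618.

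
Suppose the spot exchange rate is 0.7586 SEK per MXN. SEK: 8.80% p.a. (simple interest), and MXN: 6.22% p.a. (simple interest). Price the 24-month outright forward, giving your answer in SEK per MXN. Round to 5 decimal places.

T = 2 years.
Growth of 1 SEK over T: 1 + 0.0880×2 = 1.176000.
MXN growth factor: 1 + 0.0622×2 = 1.124400.
CIP: F = S · (grow SEK)/(grow MXN) = 0.7586 × 1.176000/1.124400 = 0.7934130 SEK per MXN.

0.79341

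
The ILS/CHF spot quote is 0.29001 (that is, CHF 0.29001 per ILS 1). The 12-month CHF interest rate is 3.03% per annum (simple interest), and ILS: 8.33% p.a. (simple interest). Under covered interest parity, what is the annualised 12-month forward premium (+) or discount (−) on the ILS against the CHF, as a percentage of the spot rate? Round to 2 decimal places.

-4.89%

T = 1 year.
No-arbitrage forward: 0.29001 × 1.030300 / 1.083300 = 0.27582138 CHF/ILS.
Annualised premium = (F − S)/S × (1/T) = (0.27582138 − 0.29001)/0.29001 ÷ 1 = -4.89%.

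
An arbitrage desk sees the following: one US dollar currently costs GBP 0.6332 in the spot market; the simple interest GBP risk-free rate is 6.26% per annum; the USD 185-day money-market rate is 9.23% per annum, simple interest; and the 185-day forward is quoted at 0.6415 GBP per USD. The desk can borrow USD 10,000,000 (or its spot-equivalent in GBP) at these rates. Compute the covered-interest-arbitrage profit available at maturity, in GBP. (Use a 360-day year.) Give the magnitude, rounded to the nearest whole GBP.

T = 185/360 years.
Route A — deposit USD, sell forward: 10,000,000 × 1.047431944 × 0.6415 = GBP 6,719,275.92.
Route B — convert at spot, deposit GBP: 10,000,000 × 0.6332 × 1.032169444 = GBP 6,535,696.92.
The quoted forward overvalues USD, so borrow GBP, buy USD at spot, deposit the USD at 9.23%, and sell the proceeds forward at 0.6415.
Profit = 6,719,275.92 − 6,535,696.92 = GBP 183,579.

GBP 183,579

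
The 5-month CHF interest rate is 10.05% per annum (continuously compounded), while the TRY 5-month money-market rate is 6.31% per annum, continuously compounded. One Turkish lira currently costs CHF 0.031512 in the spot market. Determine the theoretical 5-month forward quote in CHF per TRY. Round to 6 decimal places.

T = 5/12 years.
CHF growth factor: e^(0.1005×5/12) = 1.0427641.
TRY growth factor: e^(0.0631×5/12) = 1.0266403.
CIP: F = S · (grow CHF)/(grow TRY) = 0.031512 × 1.0427641/1.0266403 = 0.03200691 CHF per TRY.

0.032007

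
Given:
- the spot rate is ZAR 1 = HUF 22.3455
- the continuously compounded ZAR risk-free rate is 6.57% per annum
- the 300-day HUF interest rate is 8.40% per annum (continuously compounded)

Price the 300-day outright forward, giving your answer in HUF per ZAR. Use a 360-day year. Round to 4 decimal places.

T = 300/360 years.
HUF accumulates by e^(0.0840×300/360) = 1.07250818.
ZAR growth factor: e^(0.0657×300/360) = 1.05627651.
So F = 22.3455 × 1.07250818 / 1.05627651 = 22.688881 (HUF/ZAR).

22.6889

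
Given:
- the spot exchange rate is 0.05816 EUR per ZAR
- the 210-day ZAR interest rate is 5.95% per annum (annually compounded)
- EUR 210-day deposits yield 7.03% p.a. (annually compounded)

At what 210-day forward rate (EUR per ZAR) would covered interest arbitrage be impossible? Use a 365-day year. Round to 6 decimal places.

0.058500

T = 210/365 years.
EUR growth factor: (1 + 0.0703)^(210/365) = 1.0398622.
ZAR growth factor: (1 + 0.0595)^(210/365) = 1.0338122.
Forward (EUR per ZAR) = 0.05816 × 1.0398622 / 1.0338122 = 0.05850036.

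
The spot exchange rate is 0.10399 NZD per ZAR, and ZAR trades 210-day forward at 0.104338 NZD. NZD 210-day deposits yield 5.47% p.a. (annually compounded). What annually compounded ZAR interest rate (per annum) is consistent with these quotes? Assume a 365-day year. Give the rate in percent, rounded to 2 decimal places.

4.86%

T = 210/365 years.
F/S = 0.104338/0.10399 = 1.0033465 = (growth of NZD) / (growth of ZAR).
NZD growth factor: (1 + 0.0547)^(210/365) = 1.0311149.
Hence g_ZAR = 1.0276758.
r = 1.0276758^(365/210) − 1 = 0.048593 → 4.86%.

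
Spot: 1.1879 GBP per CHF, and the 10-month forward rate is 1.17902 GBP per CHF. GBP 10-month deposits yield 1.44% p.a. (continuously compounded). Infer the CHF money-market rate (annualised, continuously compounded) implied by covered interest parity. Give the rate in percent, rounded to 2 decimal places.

T = 10/12 years.
CIP gives F = S · g_GBP/g_CHF, so g_GBP/g_CHF = 1.17902/1.1879 = 0.9925246.
GBP growth factor: e^(0.0144×10/12) = 1.0120723.
So the CHF growth factor = 1.0196949.
Take logs: ln 1.0196949 / (10/12) = 0.023404, so 2.34%.

2.34%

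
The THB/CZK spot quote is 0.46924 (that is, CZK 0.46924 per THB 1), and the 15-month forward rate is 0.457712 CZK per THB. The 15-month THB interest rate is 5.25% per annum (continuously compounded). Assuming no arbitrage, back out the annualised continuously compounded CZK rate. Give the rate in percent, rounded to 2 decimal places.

3.26%

T = 15/12 years.
By CIP, F/S equals the CZK-to-THB growth ratio: 0.457712/0.46924 = 0.9754326.
THB growth factor: e^(0.0525×15/12) = 1.0678262.
So the CZK growth factor = 1.0415925.
Take logs: ln 1.0415925 / (15/12) = 0.032601, so 3.26%.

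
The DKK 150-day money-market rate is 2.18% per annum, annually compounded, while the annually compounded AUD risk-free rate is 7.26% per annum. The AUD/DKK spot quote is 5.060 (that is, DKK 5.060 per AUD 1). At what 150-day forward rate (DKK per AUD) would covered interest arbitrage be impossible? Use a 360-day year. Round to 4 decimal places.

T = 150/360 years.
DKK growth factor: (1 + 0.0218)^(150/360) = 1.0090262.
AUD accumulates by (1 + 0.0726)^(150/360) = 1.0296329.
CIP: F = S · (grow DKK)/(grow AUD) = 5.06 × 1.0090262/1.0296329 = 4.958731 DKK per AUD.

4.9587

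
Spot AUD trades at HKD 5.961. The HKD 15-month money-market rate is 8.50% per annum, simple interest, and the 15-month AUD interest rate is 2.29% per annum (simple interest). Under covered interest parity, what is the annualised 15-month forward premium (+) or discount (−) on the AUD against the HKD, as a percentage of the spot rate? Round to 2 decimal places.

+6.04%

T = 15/12 years.
No-arbitrage forward: 5.961 × 1.106250 / 1.028625 = 6.410846 HKD/AUD.
Annualised premium = (F − S)/S × (1/T) = (6.410846 − 5.961)/5.961 ÷ (15/12) = 6.04%.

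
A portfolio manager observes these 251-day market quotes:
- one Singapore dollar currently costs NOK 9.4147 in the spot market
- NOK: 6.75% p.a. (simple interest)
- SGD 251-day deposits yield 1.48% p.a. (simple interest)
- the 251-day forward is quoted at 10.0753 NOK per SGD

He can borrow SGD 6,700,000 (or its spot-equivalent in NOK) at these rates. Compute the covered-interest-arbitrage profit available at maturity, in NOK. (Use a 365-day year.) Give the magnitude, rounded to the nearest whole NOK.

T = 251/365 years.
Route A — deposit SGD, sell forward: 6,700,000 × 1.0101775342 × 10.0753 = NOK 68,191,539.46.
Route B — convert at spot, deposit NOK: 6,700,000 × 9.4147 × 1.0464178082 = NOK 66,006,455.25.
The quoted forward overvalues SGD, so borrow NOK, buy SGD at spot, deposit the SGD at 1.48%, and sell the proceeds forward at 10.0753.
The gap between the two covered legs is NOK 2,185,084.

NOK 2,185,084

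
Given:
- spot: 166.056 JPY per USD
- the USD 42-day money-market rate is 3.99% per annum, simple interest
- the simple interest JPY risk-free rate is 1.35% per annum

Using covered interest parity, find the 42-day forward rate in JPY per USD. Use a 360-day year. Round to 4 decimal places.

165.5469

T = 42/360 years.
JPY accumulates by 1 + 0.0135×42/360 = 1.001575.
Growth of 1 USD over T: 1 + 0.0399×42/360 = 1.004655.
CIP: F = S · (grow JPY)/(grow USD) = 166.056 × 1.001575/1.004655 = 165.546917 JPY per USD.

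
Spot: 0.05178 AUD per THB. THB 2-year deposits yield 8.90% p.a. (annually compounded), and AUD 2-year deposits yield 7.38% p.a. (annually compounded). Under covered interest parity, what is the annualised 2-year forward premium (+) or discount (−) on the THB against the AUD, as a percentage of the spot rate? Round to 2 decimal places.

T = 2 years.
F = S · g_AUD/g_THB = 0.05178 × 1.1530464/1.185921 = 0.05034462.
(F − S)/S ÷ T = (0.05034462 − 0.05178)/0.05178/2 = -0.013860 → -1.39%.

-1.39%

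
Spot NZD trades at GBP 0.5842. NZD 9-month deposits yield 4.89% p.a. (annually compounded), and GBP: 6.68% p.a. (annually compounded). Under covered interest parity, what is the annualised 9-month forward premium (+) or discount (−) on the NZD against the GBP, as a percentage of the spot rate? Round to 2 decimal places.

T = 9/12 years.
F = S · g_GBP/g_NZD = 0.5842 × 1.0496929/1.0364553 = 0.5916614.
(F − S)/S ÷ T = (0.5916614 − 0.5842)/0.5842/(9/12) = 0.017029 → 1.70%.

+1.70%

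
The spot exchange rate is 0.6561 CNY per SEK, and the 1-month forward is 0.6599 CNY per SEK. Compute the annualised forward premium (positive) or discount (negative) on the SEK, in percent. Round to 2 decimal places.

T = 1/12 years.
SEK trades forward at +0.57918% vs spot over the period.
×(1/T) gives 6.95% p.a.

+6.95%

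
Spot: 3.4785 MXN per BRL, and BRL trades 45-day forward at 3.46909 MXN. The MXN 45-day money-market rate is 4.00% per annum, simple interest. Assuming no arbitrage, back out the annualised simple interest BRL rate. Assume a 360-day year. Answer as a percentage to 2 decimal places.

T = 45/360 years.
F/S = 3.46909/3.4785 = 0.9972948 = (growth of MXN) / (growth of BRL).
The MXN side grows by 1 + 0.0400×45/360 = 1.005000.
That pins the BRL growth at 1.0077261.
r = (1.0077261 − 1)/(45/360) = 0.061809 → 6.18%.

6.18%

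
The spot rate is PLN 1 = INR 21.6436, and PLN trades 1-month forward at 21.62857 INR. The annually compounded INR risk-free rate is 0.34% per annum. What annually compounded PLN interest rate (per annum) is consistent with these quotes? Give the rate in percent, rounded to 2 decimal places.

T = 1/12 years.
F/S = 21.62857/21.6436 = 0.9993056 = (growth of INR) / (growth of PLN).
INR growth factor: (1 + 0.0034)^(1/12) = 1.0002829.
Hence g_PLN = 1.000978.
r = 1.000978^(12/1) − 1 = 0.011799 → 1.18%.

1.18%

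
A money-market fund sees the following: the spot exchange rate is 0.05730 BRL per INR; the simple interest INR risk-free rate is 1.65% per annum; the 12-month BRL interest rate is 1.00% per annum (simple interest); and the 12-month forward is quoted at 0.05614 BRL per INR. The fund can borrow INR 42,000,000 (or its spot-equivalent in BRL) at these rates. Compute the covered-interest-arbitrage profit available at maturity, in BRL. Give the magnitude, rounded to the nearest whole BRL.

BRL 33,881

T = 1 year.
Keep in INR, deliver into the forward: 42,000,000·1.016500·0.05614 = BRL 2,396,785.02.
Swap to BRL now, deposit: 42,000,000·0.05730·1.010000 = BRL 2,430,666.00.
The quoted forward undervalues INR, so borrow INR, convert to BRL at spot, deposit the BRL at 1.00%, and buy INR forward at 0.05614 to cover the loan.
The gap between the two covered legs is BRL 33,881.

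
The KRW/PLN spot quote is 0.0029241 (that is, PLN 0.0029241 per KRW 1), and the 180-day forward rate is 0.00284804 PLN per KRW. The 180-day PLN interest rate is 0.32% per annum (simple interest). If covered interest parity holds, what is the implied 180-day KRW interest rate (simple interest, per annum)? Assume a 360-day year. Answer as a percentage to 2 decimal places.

5.67%

T = 180/360 years.
By CIP, F/S equals the PLN-to-KRW growth ratio: 0.00284804/0.0029241 = 0.9739886.
The PLN side grows by 1 + 0.0032×180/360 = 1.001600.
That pins the KRW growth at 1.0283488.
r = (1.0283488 − 1)/(180/360) = 0.056698 → 5.67%.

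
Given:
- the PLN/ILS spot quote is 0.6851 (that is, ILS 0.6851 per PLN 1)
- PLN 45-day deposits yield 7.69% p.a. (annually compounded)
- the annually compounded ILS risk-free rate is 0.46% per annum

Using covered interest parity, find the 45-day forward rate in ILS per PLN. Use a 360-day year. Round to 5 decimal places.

0.67917

T = 45/360 years.
ILS accumulates by (1 + 0.0046)^(45/360) = 1.0005738.
PLN growth factor: (1 + 0.0769)^(45/360) = 1.0093038.
So F = 0.6851 × 1.0005738 / 1.0093038 = 0.6791742 (ILS/PLN).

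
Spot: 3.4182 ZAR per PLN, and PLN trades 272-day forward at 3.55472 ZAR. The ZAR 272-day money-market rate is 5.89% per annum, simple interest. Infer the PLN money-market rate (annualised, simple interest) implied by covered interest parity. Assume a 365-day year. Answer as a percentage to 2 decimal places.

0.51%

T = 272/365 years.
CIP gives F = S · g_ZAR/g_PLN, so g_ZAR/g_PLN = 3.55472/3.4182 = 1.0399391.
The ZAR side grows by 1 + 0.0589×272/365 = 1.0438926.
That pins the PLN growth at 1.0038017.
(1.0038017 − 1)/T = 0.005102, i.e. 0.51%.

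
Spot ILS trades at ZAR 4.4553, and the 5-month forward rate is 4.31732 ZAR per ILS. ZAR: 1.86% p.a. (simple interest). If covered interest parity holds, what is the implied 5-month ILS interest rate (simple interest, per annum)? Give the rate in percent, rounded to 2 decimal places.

T = 5/12 years.
By CIP, F/S equals the ZAR-to-ILS growth ratio: 4.31732/4.4553 = 0.9690301.
The ZAR side grows by 1 + 0.0186×5/12 = 1.007750.
Hence g_ILS = 1.0399574.
r = (1.0399574 − 1)/(5/12) = 0.095898 → 9.59%.

9.59%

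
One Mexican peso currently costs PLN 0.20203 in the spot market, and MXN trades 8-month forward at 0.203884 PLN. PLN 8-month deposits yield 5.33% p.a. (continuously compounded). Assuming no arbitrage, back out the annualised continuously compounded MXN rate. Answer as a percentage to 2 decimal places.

3.96%

T = 8/12 years.
By CIP, F/S equals the PLN-to-MXN growth ratio: 0.203884/0.20203 = 1.0091769.
PLN growth factor: e^(0.0533×8/12) = 1.0361722.
So the MXN growth factor = 1.0267498.
r = ln(1.0267498)/(8/12) = 0.039597 → 3.96%.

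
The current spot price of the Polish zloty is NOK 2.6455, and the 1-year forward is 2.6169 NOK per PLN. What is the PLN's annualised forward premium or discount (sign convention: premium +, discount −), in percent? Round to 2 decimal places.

-1.08%

T = 1 year.
Period premium: (2.6169 − 2.6455)/2.6455 = -0.0108108.
Annualise by dividing by T: -0.0108108 / 1 = -0.010811 → -1.08%.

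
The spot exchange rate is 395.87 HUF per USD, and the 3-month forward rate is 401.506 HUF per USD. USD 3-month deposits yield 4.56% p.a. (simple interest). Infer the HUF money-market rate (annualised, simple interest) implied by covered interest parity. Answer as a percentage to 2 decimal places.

T = 3/12 years.
CIP gives F = S · g_HUF/g_USD, so g_HUF/g_USD = 401.506/395.87 = 1.0142370.
The USD side grows by 1 + 0.0456×3/12 = 1.011400.
That pins the HUF growth at 1.0257993.
(1.0257993 − 1)/T = 0.103197, i.e. 10.32%.

10.32%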